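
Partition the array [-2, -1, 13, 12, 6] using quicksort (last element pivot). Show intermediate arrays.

Partition 1: pivot=6 at index 2 -> [-2, -1, 6, 12, 13]
Partition 2: pivot=-1 at index 1 -> [-2, -1, 6, 12, 13]
Partition 3: pivot=13 at index 4 -> [-2, -1, 6, 12, 13]


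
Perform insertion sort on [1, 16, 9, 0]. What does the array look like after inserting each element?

First element 1 is already 'sorted'
Insert 16: shifted 0 elements -> [1, 16, 9, 0]
Insert 9: shifted 1 elements -> [1, 9, 16, 0]
Insert 0: shifted 3 elements -> [0, 1, 9, 16]


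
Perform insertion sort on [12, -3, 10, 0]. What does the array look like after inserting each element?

First element 12 is already 'sorted'
Insert -3: shifted 1 elements -> [-3, 12, 10, 0]
Insert 10: shifted 1 elements -> [-3, 10, 12, 0]
Insert 0: shifted 2 elements -> [-3, 0, 10, 12]


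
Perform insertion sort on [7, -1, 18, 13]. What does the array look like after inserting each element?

First element 7 is already 'sorted'
Insert -1: shifted 1 elements -> [-1, 7, 18, 13]
Insert 18: shifted 0 elements -> [-1, 7, 18, 13]
Insert 13: shifted 1 elements -> [-1, 7, 13, 18]


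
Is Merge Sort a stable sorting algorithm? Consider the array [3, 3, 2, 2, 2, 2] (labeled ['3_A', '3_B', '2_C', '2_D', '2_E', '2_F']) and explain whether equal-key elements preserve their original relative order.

Trace Merge Sort on the labeled array (the key is the number; the letter only tracks identity):
  Merge [3_B] + [2_C] -> [2_C, 3_B]
  Merge [3_A] + [2_C, 3_B] -> [2_C, 3_A, 3_B]
  Merge [2_E] + [2_F] -> [2_E, 2_F]
  Merge [2_D] + [2_E, 2_F] -> [2_D, 2_E, 2_F]
  Merge [2_C, 3_A, 3_B] + [2_D, 2_E, 2_F] -> [2_C, 2_D, 2_E, 2_F, 3_A, 3_B]
Final order: [2_C, 2_D, 2_E, 2_F, 3_A, 3_B]
Equal keys:
  value 2: originally 2_C, 2_D, 2_E, 2_F; after sorting 2_C, 2_D, 2_E, 2_F -> order preserved
  value 3: originally 3_A, 3_B; after sorting 3_A, 3_B -> order preserved
All equal keys kept their original relative order. Merge Sort is stable: when the heads of the two halves are equal the merge takes from the left half first.
Answer: Stable


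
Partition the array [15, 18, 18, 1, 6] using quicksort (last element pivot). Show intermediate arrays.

Partition 1: pivot=6 at index 1 -> [1, 6, 18, 15, 18]
Partition 2: pivot=18 at index 4 -> [1, 6, 18, 15, 18]
Partition 3: pivot=15 at index 2 -> [1, 6, 15, 18, 18]


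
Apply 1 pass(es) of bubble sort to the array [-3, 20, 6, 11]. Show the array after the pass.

After pass 1: [-3, 6, 11, 20] (2 swaps)
Total swaps: 2


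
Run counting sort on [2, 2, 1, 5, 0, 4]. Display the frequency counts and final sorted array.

Count array: [1, 1, 2, 0, 1, 1]
(count[i] = number of elements equal to i)
Cumulative count: [1, 2, 4, 4, 5, 6]
Sorted: [0, 1, 2, 2, 4, 5]


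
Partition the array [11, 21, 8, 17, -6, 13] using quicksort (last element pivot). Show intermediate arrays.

Partition 1: pivot=13 at index 3 -> [11, 8, -6, 13, 21, 17]
Partition 2: pivot=-6 at index 0 -> [-6, 8, 11, 13, 21, 17]
Partition 3: pivot=11 at index 2 -> [-6, 8, 11, 13, 21, 17]
Partition 4: pivot=17 at index 4 -> [-6, 8, 11, 13, 17, 21]


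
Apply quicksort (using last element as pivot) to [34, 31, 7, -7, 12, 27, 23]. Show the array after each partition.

Partition 1: pivot=23 at index 3 -> [7, -7, 12, 23, 34, 27, 31]
Partition 2: pivot=12 at index 2 -> [7, -7, 12, 23, 34, 27, 31]
Partition 3: pivot=-7 at index 0 -> [-7, 7, 12, 23, 34, 27, 31]
Partition 4: pivot=31 at index 5 -> [-7, 7, 12, 23, 27, 31, 34]


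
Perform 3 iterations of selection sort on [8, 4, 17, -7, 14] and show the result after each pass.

Pass 1: Select minimum -7 at index 3, swap -> [-7, 4, 17, 8, 14]
Pass 2: Select minimum 4 at index 1, swap -> [-7, 4, 17, 8, 14]
Pass 3: Select minimum 8 at index 3, swap -> [-7, 4, 8, 17, 14]


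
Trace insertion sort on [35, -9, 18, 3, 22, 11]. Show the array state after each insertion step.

First element 35 is already 'sorted'
Insert -9: shifted 1 elements -> [-9, 35, 18, 3, 22, 11]
Insert 18: shifted 1 elements -> [-9, 18, 35, 3, 22, 11]
Insert 3: shifted 2 elements -> [-9, 3, 18, 35, 22, 11]
Insert 22: shifted 1 elements -> [-9, 3, 18, 22, 35, 11]
Insert 11: shifted 3 elements -> [-9, 3, 11, 18, 22, 35]


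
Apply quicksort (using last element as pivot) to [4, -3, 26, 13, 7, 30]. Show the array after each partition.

Partition 1: pivot=30 at index 5 -> [4, -3, 26, 13, 7, 30]
Partition 2: pivot=7 at index 2 -> [4, -3, 7, 13, 26, 30]
Partition 3: pivot=-3 at index 0 -> [-3, 4, 7, 13, 26, 30]
Partition 4: pivot=26 at index 4 -> [-3, 4, 7, 13, 26, 30]


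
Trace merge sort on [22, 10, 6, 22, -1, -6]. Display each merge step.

Divide and conquer:
  Merge [10] + [6] -> [6, 10]
  Merge [22] + [6, 10] -> [6, 10, 22]
  Merge [-1] + [-6] -> [-6, -1]
  Merge [22] + [-6, -1] -> [-6, -1, 22]
  Merge [6, 10, 22] + [-6, -1, 22] -> [-6, -1, 6, 10, 22, 22]


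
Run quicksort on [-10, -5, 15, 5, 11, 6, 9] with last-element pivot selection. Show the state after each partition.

Partition 1: pivot=9 at index 4 -> [-10, -5, 5, 6, 9, 15, 11]
Partition 2: pivot=6 at index 3 -> [-10, -5, 5, 6, 9, 15, 11]
Partition 3: pivot=5 at index 2 -> [-10, -5, 5, 6, 9, 15, 11]
Partition 4: pivot=-5 at index 1 -> [-10, -5, 5, 6, 9, 15, 11]
Partition 5: pivot=11 at index 5 -> [-10, -5, 5, 6, 9, 11, 15]


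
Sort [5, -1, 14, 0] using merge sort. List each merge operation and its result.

Divide and conquer:
  Merge [5] + [-1] -> [-1, 5]
  Merge [14] + [0] -> [0, 14]
  Merge [-1, 5] + [0, 14] -> [-1, 0, 5, 14]


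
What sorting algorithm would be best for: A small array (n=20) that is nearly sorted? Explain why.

Best choice: Insertion sort
Reason: Insertion sort is O(n) for nearly sorted arrays and has low overhead


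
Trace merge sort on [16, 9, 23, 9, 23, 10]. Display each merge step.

Divide and conquer:
  Merge [9] + [23] -> [9, 23]
  Merge [16] + [9, 23] -> [9, 16, 23]
  Merge [23] + [10] -> [10, 23]
  Merge [9] + [10, 23] -> [9, 10, 23]
  Merge [9, 16, 23] + [9, 10, 23] -> [9, 9, 10, 16, 23, 23]


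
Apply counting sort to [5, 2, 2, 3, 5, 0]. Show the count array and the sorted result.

Count array: [1, 0, 2, 1, 0, 2]
(count[i] = number of elements equal to i)
Cumulative count: [1, 1, 3, 4, 4, 6]
Sorted: [0, 2, 2, 3, 5, 5]


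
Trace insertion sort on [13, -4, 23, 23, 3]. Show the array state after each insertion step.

First element 13 is already 'sorted'
Insert -4: shifted 1 elements -> [-4, 13, 23, 23, 3]
Insert 23: shifted 0 elements -> [-4, 13, 23, 23, 3]
Insert 23: shifted 0 elements -> [-4, 13, 23, 23, 3]
Insert 3: shifted 3 elements -> [-4, 3, 13, 23, 23]


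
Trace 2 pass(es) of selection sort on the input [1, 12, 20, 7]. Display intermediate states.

Pass 1: Select minimum 1 at index 0, swap -> [1, 12, 20, 7]
Pass 2: Select minimum 7 at index 3, swap -> [1, 7, 20, 12]


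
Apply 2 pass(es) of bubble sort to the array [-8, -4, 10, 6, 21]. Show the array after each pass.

After pass 1: [-8, -4, 6, 10, 21] (1 swaps)
After pass 2: [-8, -4, 6, 10, 21] (0 swaps)
Total swaps: 1


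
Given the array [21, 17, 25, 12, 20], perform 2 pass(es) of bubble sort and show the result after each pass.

After pass 1: [17, 21, 12, 20, 25] (3 swaps)
After pass 2: [17, 12, 20, 21, 25] (2 swaps)
Total swaps: 5


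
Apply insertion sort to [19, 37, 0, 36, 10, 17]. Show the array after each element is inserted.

First element 19 is already 'sorted'
Insert 37: shifted 0 elements -> [19, 37, 0, 36, 10, 17]
Insert 0: shifted 2 elements -> [0, 19, 37, 36, 10, 17]
Insert 36: shifted 1 elements -> [0, 19, 36, 37, 10, 17]
Insert 10: shifted 3 elements -> [0, 10, 19, 36, 37, 17]
Insert 17: shifted 3 elements -> [0, 10, 17, 19, 36, 37]


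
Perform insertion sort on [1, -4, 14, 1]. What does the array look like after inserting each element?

First element 1 is already 'sorted'
Insert -4: shifted 1 elements -> [-4, 1, 14, 1]
Insert 14: shifted 0 elements -> [-4, 1, 14, 1]
Insert 1: shifted 1 elements -> [-4, 1, 1, 14]


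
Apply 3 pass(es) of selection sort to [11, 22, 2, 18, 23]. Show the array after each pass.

Pass 1: Select minimum 2 at index 2, swap -> [2, 22, 11, 18, 23]
Pass 2: Select minimum 11 at index 2, swap -> [2, 11, 22, 18, 23]
Pass 3: Select minimum 18 at index 3, swap -> [2, 11, 18, 22, 23]


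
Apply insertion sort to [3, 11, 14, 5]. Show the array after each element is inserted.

First element 3 is already 'sorted'
Insert 11: shifted 0 elements -> [3, 11, 14, 5]
Insert 14: shifted 0 elements -> [3, 11, 14, 5]
Insert 5: shifted 2 elements -> [3, 5, 11, 14]


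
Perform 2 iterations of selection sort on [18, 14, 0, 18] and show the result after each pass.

Pass 1: Select minimum 0 at index 2, swap -> [0, 14, 18, 18]
Pass 2: Select minimum 14 at index 1, swap -> [0, 14, 18, 18]


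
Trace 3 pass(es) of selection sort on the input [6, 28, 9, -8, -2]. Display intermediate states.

Pass 1: Select minimum -8 at index 3, swap -> [-8, 28, 9, 6, -2]
Pass 2: Select minimum -2 at index 4, swap -> [-8, -2, 9, 6, 28]
Pass 3: Select minimum 6 at index 3, swap -> [-8, -2, 6, 9, 28]


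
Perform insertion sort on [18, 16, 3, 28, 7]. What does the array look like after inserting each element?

First element 18 is already 'sorted'
Insert 16: shifted 1 elements -> [16, 18, 3, 28, 7]
Insert 3: shifted 2 elements -> [3, 16, 18, 28, 7]
Insert 28: shifted 0 elements -> [3, 16, 18, 28, 7]
Insert 7: shifted 3 elements -> [3, 7, 16, 18, 28]


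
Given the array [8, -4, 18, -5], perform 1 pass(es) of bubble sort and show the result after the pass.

After pass 1: [-4, 8, -5, 18] (2 swaps)
Total swaps: 2


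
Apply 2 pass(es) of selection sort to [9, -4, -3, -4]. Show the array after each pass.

Pass 1: Select minimum -4 at index 1, swap -> [-4, 9, -3, -4]
Pass 2: Select minimum -4 at index 3, swap -> [-4, -4, -3, 9]


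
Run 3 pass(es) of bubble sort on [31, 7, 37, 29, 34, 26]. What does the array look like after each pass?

After pass 1: [7, 31, 29, 34, 26, 37] (4 swaps)
After pass 2: [7, 29, 31, 26, 34, 37] (2 swaps)
After pass 3: [7, 29, 26, 31, 34, 37] (1 swaps)
Total swaps: 7


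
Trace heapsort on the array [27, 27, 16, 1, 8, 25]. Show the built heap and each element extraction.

Build heap: [27, 27, 25, 1, 8, 16]
Extract 27: [27, 16, 25, 1, 8, 27]
Extract 27: [25, 16, 8, 1, 27, 27]
Extract 25: [16, 1, 8, 25, 27, 27]
Extract 16: [8, 1, 16, 25, 27, 27]
Extract 8: [1, 8, 16, 25, 27, 27]


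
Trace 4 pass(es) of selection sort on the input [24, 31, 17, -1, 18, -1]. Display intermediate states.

Pass 1: Select minimum -1 at index 3, swap -> [-1, 31, 17, 24, 18, -1]
Pass 2: Select minimum -1 at index 5, swap -> [-1, -1, 17, 24, 18, 31]
Pass 3: Select minimum 17 at index 2, swap -> [-1, -1, 17, 24, 18, 31]
Pass 4: Select minimum 18 at index 4, swap -> [-1, -1, 17, 18, 24, 31]


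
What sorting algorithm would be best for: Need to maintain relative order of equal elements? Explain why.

Best choice: Merge sort or Insertion sort
Reason: Both are stable; quicksort and heapsort are not stable


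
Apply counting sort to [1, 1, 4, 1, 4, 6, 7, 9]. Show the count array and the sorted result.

Count array: [0, 3, 0, 0, 2, 0, 1, 1, 0, 1]
(count[i] = number of elements equal to i)
Cumulative count: [0, 3, 3, 3, 5, 5, 6, 7, 7, 8]
Sorted: [1, 1, 1, 4, 4, 6, 7, 9]


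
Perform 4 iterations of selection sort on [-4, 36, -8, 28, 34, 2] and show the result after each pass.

Pass 1: Select minimum -8 at index 2, swap -> [-8, 36, -4, 28, 34, 2]
Pass 2: Select minimum -4 at index 2, swap -> [-8, -4, 36, 28, 34, 2]
Pass 3: Select minimum 2 at index 5, swap -> [-8, -4, 2, 28, 34, 36]
Pass 4: Select minimum 28 at index 3, swap -> [-8, -4, 2, 28, 34, 36]


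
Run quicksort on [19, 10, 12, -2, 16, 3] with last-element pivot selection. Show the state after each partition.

Partition 1: pivot=3 at index 1 -> [-2, 3, 12, 19, 16, 10]
Partition 2: pivot=10 at index 2 -> [-2, 3, 10, 19, 16, 12]
Partition 3: pivot=12 at index 3 -> [-2, 3, 10, 12, 16, 19]
Partition 4: pivot=19 at index 5 -> [-2, 3, 10, 12, 16, 19]


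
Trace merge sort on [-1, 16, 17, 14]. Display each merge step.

Divide and conquer:
  Merge [-1] + [16] -> [-1, 16]
  Merge [17] + [14] -> [14, 17]
  Merge [-1, 16] + [14, 17] -> [-1, 14, 16, 17]


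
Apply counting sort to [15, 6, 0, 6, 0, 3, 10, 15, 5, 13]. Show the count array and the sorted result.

Count array: [2, 0, 0, 1, 0, 1, 2, 0, 0, 0, 1, 0, 0, 1, 0, 2]
(count[i] = number of elements equal to i)
Cumulative count: [2, 2, 2, 3, 3, 4, 6, 6, 6, 6, 7, 7, 7, 8, 8, 10]
Sorted: [0, 0, 3, 5, 6, 6, 10, 13, 15, 15]


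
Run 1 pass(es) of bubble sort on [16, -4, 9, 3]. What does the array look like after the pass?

After pass 1: [-4, 9, 3, 16] (3 swaps)
Total swaps: 3


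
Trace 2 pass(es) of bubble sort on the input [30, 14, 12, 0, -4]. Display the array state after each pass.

After pass 1: [14, 12, 0, -4, 30] (4 swaps)
After pass 2: [12, 0, -4, 14, 30] (3 swaps)
Total swaps: 7


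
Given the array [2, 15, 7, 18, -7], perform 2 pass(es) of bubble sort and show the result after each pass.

After pass 1: [2, 7, 15, -7, 18] (2 swaps)
After pass 2: [2, 7, -7, 15, 18] (1 swaps)
Total swaps: 3


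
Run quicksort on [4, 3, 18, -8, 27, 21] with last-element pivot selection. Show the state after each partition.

Partition 1: pivot=21 at index 4 -> [4, 3, 18, -8, 21, 27]
Partition 2: pivot=-8 at index 0 -> [-8, 3, 18, 4, 21, 27]
Partition 3: pivot=4 at index 2 -> [-8, 3, 4, 18, 21, 27]


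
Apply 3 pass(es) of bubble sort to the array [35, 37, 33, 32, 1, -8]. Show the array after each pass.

After pass 1: [35, 33, 32, 1, -8, 37] (4 swaps)
After pass 2: [33, 32, 1, -8, 35, 37] (4 swaps)
After pass 3: [32, 1, -8, 33, 35, 37] (3 swaps)
Total swaps: 11


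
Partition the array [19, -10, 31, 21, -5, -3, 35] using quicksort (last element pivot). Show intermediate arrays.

Partition 1: pivot=35 at index 6 -> [19, -10, 31, 21, -5, -3, 35]
Partition 2: pivot=-3 at index 2 -> [-10, -5, -3, 21, 19, 31, 35]
Partition 3: pivot=-5 at index 1 -> [-10, -5, -3, 21, 19, 31, 35]
Partition 4: pivot=31 at index 5 -> [-10, -5, -3, 21, 19, 31, 35]
Partition 5: pivot=19 at index 3 -> [-10, -5, -3, 19, 21, 31, 35]


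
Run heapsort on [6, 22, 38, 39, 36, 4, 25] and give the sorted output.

Build heap: [39, 36, 38, 22, 6, 4, 25]
Extract 39: [38, 36, 25, 22, 6, 4, 39]
Extract 38: [36, 22, 25, 4, 6, 38, 39]
Extract 36: [25, 22, 6, 4, 36, 38, 39]
Extract 25: [22, 4, 6, 25, 36, 38, 39]
Extract 22: [6, 4, 22, 25, 36, 38, 39]
Extract 6: [4, 6, 22, 25, 36, 38, 39]


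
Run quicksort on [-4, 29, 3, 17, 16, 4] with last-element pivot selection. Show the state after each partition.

Partition 1: pivot=4 at index 2 -> [-4, 3, 4, 17, 16, 29]
Partition 2: pivot=3 at index 1 -> [-4, 3, 4, 17, 16, 29]
Partition 3: pivot=29 at index 5 -> [-4, 3, 4, 17, 16, 29]
Partition 4: pivot=16 at index 3 -> [-4, 3, 4, 16, 17, 29]


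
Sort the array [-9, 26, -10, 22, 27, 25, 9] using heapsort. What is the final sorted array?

Build heap: [27, 26, 25, 22, -9, -10, 9]
Extract 27: [26, 22, 25, 9, -9, -10, 27]
Extract 26: [25, 22, -10, 9, -9, 26, 27]
Extract 25: [22, 9, -10, -9, 25, 26, 27]
Extract 22: [9, -9, -10, 22, 25, 26, 27]
Extract 9: [-9, -10, 9, 22, 25, 26, 27]
Extract -9: [-10, -9, 9, 22, 25, 26, 27]


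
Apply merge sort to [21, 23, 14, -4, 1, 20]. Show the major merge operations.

Divide and conquer:
  Merge [23] + [14] -> [14, 23]
  Merge [21] + [14, 23] -> [14, 21, 23]
  Merge [1] + [20] -> [1, 20]
  Merge [-4] + [1, 20] -> [-4, 1, 20]
  Merge [14, 21, 23] + [-4, 1, 20] -> [-4, 1, 14, 20, 21, 23]


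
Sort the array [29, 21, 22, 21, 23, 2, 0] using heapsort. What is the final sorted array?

Build heap: [29, 23, 22, 21, 21, 2, 0]
Extract 29: [23, 21, 22, 0, 21, 2, 29]
Extract 23: [22, 21, 2, 0, 21, 23, 29]
Extract 22: [21, 21, 2, 0, 22, 23, 29]
Extract 21: [21, 0, 2, 21, 22, 23, 29]
Extract 21: [2, 0, 21, 21, 22, 23, 29]
Extract 2: [0, 2, 21, 21, 22, 23, 29]


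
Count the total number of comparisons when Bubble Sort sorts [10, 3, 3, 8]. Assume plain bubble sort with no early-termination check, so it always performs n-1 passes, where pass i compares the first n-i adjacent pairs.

Pass 1: compare adjacent pairs (0,1)..(2,3) = 3 comparison(s), 3 swap(s) -> [3, 3, 8, 10]
Pass 2: compare adjacent pairs (0,1)..(1,2) = 2 comparison(s), 0 swap(s) -> [3, 3, 8, 10]
Pass 3: compare adjacent pairs (0,1)..(0,1) = 1 comparison(s), 0 swap(s) -> [3, 3, 8, 10]
Total comparisons: 3 + 2 + 1 = 6


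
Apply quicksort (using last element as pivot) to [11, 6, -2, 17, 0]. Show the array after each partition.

Partition 1: pivot=0 at index 1 -> [-2, 0, 11, 17, 6]
Partition 2: pivot=6 at index 2 -> [-2, 0, 6, 17, 11]
Partition 3: pivot=11 at index 3 -> [-2, 0, 6, 11, 17]


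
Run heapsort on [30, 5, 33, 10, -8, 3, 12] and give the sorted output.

Build heap: [33, 10, 30, 5, -8, 3, 12]
Extract 33: [30, 10, 12, 5, -8, 3, 33]
Extract 30: [12, 10, 3, 5, -8, 30, 33]
Extract 12: [10, 5, 3, -8, 12, 30, 33]
Extract 10: [5, -8, 3, 10, 12, 30, 33]
Extract 5: [3, -8, 5, 10, 12, 30, 33]
Extract 3: [-8, 3, 5, 10, 12, 30, 33]


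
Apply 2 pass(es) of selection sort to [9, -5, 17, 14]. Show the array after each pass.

Pass 1: Select minimum -5 at index 1, swap -> [-5, 9, 17, 14]
Pass 2: Select minimum 9 at index 1, swap -> [-5, 9, 17, 14]


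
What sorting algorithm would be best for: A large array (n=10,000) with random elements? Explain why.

Best choice: Quicksort or Mergesort
Reason: Both have O(n log n) average case; quicksort has lower constant factors


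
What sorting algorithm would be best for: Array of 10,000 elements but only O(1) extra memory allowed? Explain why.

Best choice: Heapsort
Reason: Heapsort rearranges the array in place using O(1) auxiliary space and still guarantees O(n log n) time; quicksort partitions in place but needs Theta(log n) stack space for recursion (O(n) in the worst case), and mergesort requires O(n) auxiliary space


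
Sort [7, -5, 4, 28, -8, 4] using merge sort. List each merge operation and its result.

Divide and conquer:
  Merge [-5] + [4] -> [-5, 4]
  Merge [7] + [-5, 4] -> [-5, 4, 7]
  Merge [-8] + [4] -> [-8, 4]
  Merge [28] + [-8, 4] -> [-8, 4, 28]
  Merge [-5, 4, 7] + [-8, 4, 28] -> [-8, -5, 4, 4, 7, 28]


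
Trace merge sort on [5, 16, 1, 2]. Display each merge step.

Divide and conquer:
  Merge [5] + [16] -> [5, 16]
  Merge [1] + [2] -> [1, 2]
  Merge [5, 16] + [1, 2] -> [1, 2, 5, 16]


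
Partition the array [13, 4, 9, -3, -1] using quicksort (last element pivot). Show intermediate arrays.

Partition 1: pivot=-1 at index 1 -> [-3, -1, 9, 13, 4]
Partition 2: pivot=4 at index 2 -> [-3, -1, 4, 13, 9]
Partition 3: pivot=9 at index 3 -> [-3, -1, 4, 9, 13]


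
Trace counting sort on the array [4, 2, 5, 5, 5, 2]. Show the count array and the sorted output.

Count array: [0, 0, 2, 0, 1, 3]
(count[i] = number of elements equal to i)
Cumulative count: [0, 0, 2, 2, 3, 6]
Sorted: [2, 2, 4, 5, 5, 5]


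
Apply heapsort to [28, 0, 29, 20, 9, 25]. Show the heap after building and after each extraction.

Build heap: [29, 20, 28, 0, 9, 25]
Extract 29: [28, 20, 25, 0, 9, 29]
Extract 28: [25, 20, 9, 0, 28, 29]
Extract 25: [20, 0, 9, 25, 28, 29]
Extract 20: [9, 0, 20, 25, 28, 29]
Extract 9: [0, 9, 20, 25, 28, 29]


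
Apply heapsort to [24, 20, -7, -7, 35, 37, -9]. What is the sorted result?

Build heap: [37, 35, 24, -7, 20, -7, -9]
Extract 37: [35, 20, 24, -7, -9, -7, 37]
Extract 35: [24, 20, -7, -7, -9, 35, 37]
Extract 24: [20, -7, -7, -9, 24, 35, 37]
Extract 20: [-7, -9, -7, 20, 24, 35, 37]
Extract -7: [-7, -9, -7, 20, 24, 35, 37]
Extract -7: [-9, -7, -7, 20, 24, 35, 37]


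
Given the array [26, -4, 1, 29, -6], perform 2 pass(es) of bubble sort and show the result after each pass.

After pass 1: [-4, 1, 26, -6, 29] (3 swaps)
After pass 2: [-4, 1, -6, 26, 29] (1 swaps)
Total swaps: 4


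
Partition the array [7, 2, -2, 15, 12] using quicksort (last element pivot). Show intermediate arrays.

Partition 1: pivot=12 at index 3 -> [7, 2, -2, 12, 15]
Partition 2: pivot=-2 at index 0 -> [-2, 2, 7, 12, 15]
Partition 3: pivot=7 at index 2 -> [-2, 2, 7, 12, 15]


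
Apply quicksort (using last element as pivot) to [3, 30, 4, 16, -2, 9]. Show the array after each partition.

Partition 1: pivot=9 at index 3 -> [3, 4, -2, 9, 30, 16]
Partition 2: pivot=-2 at index 0 -> [-2, 4, 3, 9, 30, 16]
Partition 3: pivot=3 at index 1 -> [-2, 3, 4, 9, 30, 16]
Partition 4: pivot=16 at index 4 -> [-2, 3, 4, 9, 16, 30]


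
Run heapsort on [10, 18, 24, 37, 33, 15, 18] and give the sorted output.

Build heap: [37, 33, 24, 18, 10, 15, 18]
Extract 37: [33, 18, 24, 18, 10, 15, 37]
Extract 33: [24, 18, 15, 18, 10, 33, 37]
Extract 24: [18, 18, 15, 10, 24, 33, 37]
Extract 18: [18, 10, 15, 18, 24, 33, 37]
Extract 18: [15, 10, 18, 18, 24, 33, 37]
Extract 15: [10, 15, 18, 18, 24, 33, 37]


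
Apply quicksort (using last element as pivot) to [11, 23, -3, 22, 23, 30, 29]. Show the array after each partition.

Partition 1: pivot=29 at index 5 -> [11, 23, -3, 22, 23, 29, 30]
Partition 2: pivot=23 at index 4 -> [11, 23, -3, 22, 23, 29, 30]
Partition 3: pivot=22 at index 2 -> [11, -3, 22, 23, 23, 29, 30]
Partition 4: pivot=-3 at index 0 -> [-3, 11, 22, 23, 23, 29, 30]


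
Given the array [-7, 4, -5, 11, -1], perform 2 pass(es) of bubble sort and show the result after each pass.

After pass 1: [-7, -5, 4, -1, 11] (2 swaps)
After pass 2: [-7, -5, -1, 4, 11] (1 swaps)
Total swaps: 3


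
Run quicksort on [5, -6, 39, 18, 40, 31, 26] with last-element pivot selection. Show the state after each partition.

Partition 1: pivot=26 at index 3 -> [5, -6, 18, 26, 40, 31, 39]
Partition 2: pivot=18 at index 2 -> [5, -6, 18, 26, 40, 31, 39]
Partition 3: pivot=-6 at index 0 -> [-6, 5, 18, 26, 40, 31, 39]
Partition 4: pivot=39 at index 5 -> [-6, 5, 18, 26, 31, 39, 40]


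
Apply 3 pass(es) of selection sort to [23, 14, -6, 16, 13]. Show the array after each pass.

Pass 1: Select minimum -6 at index 2, swap -> [-6, 14, 23, 16, 13]
Pass 2: Select minimum 13 at index 4, swap -> [-6, 13, 23, 16, 14]
Pass 3: Select minimum 14 at index 4, swap -> [-6, 13, 14, 16, 23]


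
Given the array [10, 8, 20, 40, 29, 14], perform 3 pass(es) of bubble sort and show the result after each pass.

After pass 1: [8, 10, 20, 29, 14, 40] (3 swaps)
After pass 2: [8, 10, 20, 14, 29, 40] (1 swaps)
After pass 3: [8, 10, 14, 20, 29, 40] (1 swaps)
Total swaps: 5


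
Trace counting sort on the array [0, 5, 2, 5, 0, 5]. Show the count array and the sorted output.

Count array: [2, 0, 1, 0, 0, 3]
(count[i] = number of elements equal to i)
Cumulative count: [2, 2, 3, 3, 3, 6]
Sorted: [0, 0, 2, 5, 5, 5]


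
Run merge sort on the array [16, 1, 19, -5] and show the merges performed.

Divide and conquer:
  Merge [16] + [1] -> [1, 16]
  Merge [19] + [-5] -> [-5, 19]
  Merge [1, 16] + [-5, 19] -> [-5, 1, 16, 19]


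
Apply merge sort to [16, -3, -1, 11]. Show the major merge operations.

Divide and conquer:
  Merge [16] + [-3] -> [-3, 16]
  Merge [-1] + [11] -> [-1, 11]
  Merge [-3, 16] + [-1, 11] -> [-3, -1, 11, 16]


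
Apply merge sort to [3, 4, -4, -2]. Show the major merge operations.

Divide and conquer:
  Merge [3] + [4] -> [3, 4]
  Merge [-4] + [-2] -> [-4, -2]
  Merge [3, 4] + [-4, -2] -> [-4, -2, 3, 4]


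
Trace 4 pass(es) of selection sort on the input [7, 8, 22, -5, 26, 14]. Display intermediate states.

Pass 1: Select minimum -5 at index 3, swap -> [-5, 8, 22, 7, 26, 14]
Pass 2: Select minimum 7 at index 3, swap -> [-5, 7, 22, 8, 26, 14]
Pass 3: Select minimum 8 at index 3, swap -> [-5, 7, 8, 22, 26, 14]
Pass 4: Select minimum 14 at index 5, swap -> [-5, 7, 8, 14, 26, 22]


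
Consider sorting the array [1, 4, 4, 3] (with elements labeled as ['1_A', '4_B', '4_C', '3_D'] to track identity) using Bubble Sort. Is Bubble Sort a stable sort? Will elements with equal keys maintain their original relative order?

Trace Bubble Sort on the labeled array (the key is the number; the letter only tracks identity):
  After pass 1: [1_A, 4_B, 3_D, 4_C]
  After pass 2: [1_A, 3_D, 4_B, 4_C]
  After pass 3: [1_A, 3_D, 4_B, 4_C] (no swaps, done)
Final order: [1_A, 3_D, 4_B, 4_C]
Equal keys:
  value 4: originally 4_B, 4_C; after sorting 4_B, 4_C -> order preserved
All equal keys kept their original relative order. Bubble Sort is stable: it only swaps adjacent elements when the left one is strictly greater, so equal keys never move past each other.
Answer: Stable


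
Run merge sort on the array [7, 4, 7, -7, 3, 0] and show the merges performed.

Divide and conquer:
  Merge [4] + [7] -> [4, 7]
  Merge [7] + [4, 7] -> [4, 7, 7]
  Merge [3] + [0] -> [0, 3]
  Merge [-7] + [0, 3] -> [-7, 0, 3]
  Merge [4, 7, 7] + [-7, 0, 3] -> [-7, 0, 3, 4, 7, 7]


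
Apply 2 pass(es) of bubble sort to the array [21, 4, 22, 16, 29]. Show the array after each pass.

After pass 1: [4, 21, 16, 22, 29] (2 swaps)
After pass 2: [4, 16, 21, 22, 29] (1 swaps)
Total swaps: 3


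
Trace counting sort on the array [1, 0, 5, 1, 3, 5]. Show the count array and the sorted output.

Count array: [1, 2, 0, 1, 0, 2]
(count[i] = number of elements equal to i)
Cumulative count: [1, 3, 3, 4, 4, 6]
Sorted: [0, 1, 1, 3, 5, 5]


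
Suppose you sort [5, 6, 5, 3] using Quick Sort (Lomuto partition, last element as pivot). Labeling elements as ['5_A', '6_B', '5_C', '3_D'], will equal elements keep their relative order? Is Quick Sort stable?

Trace Quick Sort on the labeled array (the key is the number; the letter only tracks identity):
  Partition indices 0..3 around pivot 3_D -> [3_D, 6_B, 5_C, 5_A]
  Partition indices 1..3 around pivot 5_A -> [3_D, 5_C, 5_A, 6_B]
Final order: [3_D, 5_C, 5_A, 6_B]
Equal keys:
  value 5: originally 5_A, 5_C; after sorting 5_C, 5_A -> order changed
Equal keys were reordered, so Quick Sort is not stable: partition swaps elements across long distances and can reorder equal keys. (One such input is enough; an unstable sort may happen to preserve order on other inputs, but it gives no guarantee.)
Answer: Not stable


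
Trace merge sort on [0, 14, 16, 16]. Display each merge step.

Divide and conquer:
  Merge [0] + [14] -> [0, 14]
  Merge [16] + [16] -> [16, 16]
  Merge [0, 14] + [16, 16] -> [0, 14, 16, 16]


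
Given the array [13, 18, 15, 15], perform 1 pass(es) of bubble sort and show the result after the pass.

After pass 1: [13, 15, 15, 18] (2 swaps)
Total swaps: 2


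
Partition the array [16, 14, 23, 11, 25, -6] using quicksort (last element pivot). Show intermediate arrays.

Partition 1: pivot=-6 at index 0 -> [-6, 14, 23, 11, 25, 16]
Partition 2: pivot=16 at index 3 -> [-6, 14, 11, 16, 25, 23]
Partition 3: pivot=11 at index 1 -> [-6, 11, 14, 16, 25, 23]
Partition 4: pivot=23 at index 4 -> [-6, 11, 14, 16, 23, 25]


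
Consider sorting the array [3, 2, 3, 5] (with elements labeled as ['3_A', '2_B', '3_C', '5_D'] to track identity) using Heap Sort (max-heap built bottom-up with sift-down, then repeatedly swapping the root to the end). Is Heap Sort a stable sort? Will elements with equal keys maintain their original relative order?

Trace Heap Sort on the labeled array (the key is the number; the letter only tracks identity):
  Build max-heap: [5_D, 3_A, 3_C, 2_B]
  Swap root 5_D to index 3, re-heapify first 3 -> [3_A, 2_B, 3_C, 5_D]
  Swap root 3_A to index 2, re-heapify first 2 -> [3_C, 2_B, 3_A, 5_D]
  Swap root 3_C to index 1, re-heapify first 1 -> [2_B, 3_C, 3_A, 5_D]
Final order: [2_B, 3_C, 3_A, 5_D]
Equal keys:
  value 3: originally 3_A, 3_C; after sorting 3_C, 3_A -> order changed
Equal keys were reordered, so Heap Sort is not stable: heap construction and root-to-end swaps move elements without regard to the original order of equal keys. (One such input is enough; an unstable sort may happen to preserve order on other inputs, but it gives no guarantee.)
Answer: Not stable


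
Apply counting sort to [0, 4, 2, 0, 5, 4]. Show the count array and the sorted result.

Count array: [2, 0, 1, 0, 2, 1]
(count[i] = number of elements equal to i)
Cumulative count: [2, 2, 3, 3, 5, 6]
Sorted: [0, 0, 2, 4, 4, 5]


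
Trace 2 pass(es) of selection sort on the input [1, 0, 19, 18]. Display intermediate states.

Pass 1: Select minimum 0 at index 1, swap -> [0, 1, 19, 18]
Pass 2: Select minimum 1 at index 1, swap -> [0, 1, 19, 18]


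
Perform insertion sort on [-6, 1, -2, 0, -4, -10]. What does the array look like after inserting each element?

First element -6 is already 'sorted'
Insert 1: shifted 0 elements -> [-6, 1, -2, 0, -4, -10]
Insert -2: shifted 1 elements -> [-6, -2, 1, 0, -4, -10]
Insert 0: shifted 1 elements -> [-6, -2, 0, 1, -4, -10]
Insert -4: shifted 3 elements -> [-6, -4, -2, 0, 1, -10]
Insert -10: shifted 5 elements -> [-10, -6, -4, -2, 0, 1]


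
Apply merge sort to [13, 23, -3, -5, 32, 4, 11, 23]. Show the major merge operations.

Divide and conquer:
  Merge [13] + [23] -> [13, 23]
  Merge [-3] + [-5] -> [-5, -3]
  Merge [13, 23] + [-5, -3] -> [-5, -3, 13, 23]
  Merge [32] + [4] -> [4, 32]
  Merge [11] + [23] -> [11, 23]
  Merge [4, 32] + [11, 23] -> [4, 11, 23, 32]
  Merge [-5, -3, 13, 23] + [4, 11, 23, 32] -> [-5, -3, 4, 11, 13, 23, 23, 32]


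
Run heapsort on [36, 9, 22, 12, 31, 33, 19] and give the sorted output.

Build heap: [36, 31, 33, 12, 9, 22, 19]
Extract 36: [33, 31, 22, 12, 9, 19, 36]
Extract 33: [31, 19, 22, 12, 9, 33, 36]
Extract 31: [22, 19, 9, 12, 31, 33, 36]
Extract 22: [19, 12, 9, 22, 31, 33, 36]
Extract 19: [12, 9, 19, 22, 31, 33, 36]
Extract 12: [9, 12, 19, 22, 31, 33, 36]


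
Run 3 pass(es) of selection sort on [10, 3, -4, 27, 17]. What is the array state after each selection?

Pass 1: Select minimum -4 at index 2, swap -> [-4, 3, 10, 27, 17]
Pass 2: Select minimum 3 at index 1, swap -> [-4, 3, 10, 27, 17]
Pass 3: Select minimum 10 at index 2, swap -> [-4, 3, 10, 27, 17]


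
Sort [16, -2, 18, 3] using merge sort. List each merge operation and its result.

Divide and conquer:
  Merge [16] + [-2] -> [-2, 16]
  Merge [18] + [3] -> [3, 18]
  Merge [-2, 16] + [3, 18] -> [-2, 3, 16, 18]


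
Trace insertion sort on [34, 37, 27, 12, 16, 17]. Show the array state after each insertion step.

First element 34 is already 'sorted'
Insert 37: shifted 0 elements -> [34, 37, 27, 12, 16, 17]
Insert 27: shifted 2 elements -> [27, 34, 37, 12, 16, 17]
Insert 12: shifted 3 elements -> [12, 27, 34, 37, 16, 17]
Insert 16: shifted 3 elements -> [12, 16, 27, 34, 37, 17]
Insert 17: shifted 3 elements -> [12, 16, 17, 27, 34, 37]


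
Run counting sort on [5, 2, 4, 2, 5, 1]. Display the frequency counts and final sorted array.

Count array: [0, 1, 2, 0, 1, 2]
(count[i] = number of elements equal to i)
Cumulative count: [0, 1, 3, 3, 4, 6]
Sorted: [1, 2, 2, 4, 5, 5]


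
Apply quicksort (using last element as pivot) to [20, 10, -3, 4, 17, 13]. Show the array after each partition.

Partition 1: pivot=13 at index 3 -> [10, -3, 4, 13, 17, 20]
Partition 2: pivot=4 at index 1 -> [-3, 4, 10, 13, 17, 20]
Partition 3: pivot=20 at index 5 -> [-3, 4, 10, 13, 17, 20]


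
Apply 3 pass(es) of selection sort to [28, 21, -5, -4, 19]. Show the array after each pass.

Pass 1: Select minimum -5 at index 2, swap -> [-5, 21, 28, -4, 19]
Pass 2: Select minimum -4 at index 3, swap -> [-5, -4, 28, 21, 19]
Pass 3: Select minimum 19 at index 4, swap -> [-5, -4, 19, 21, 28]


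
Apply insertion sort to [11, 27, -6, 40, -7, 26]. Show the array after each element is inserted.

First element 11 is already 'sorted'
Insert 27: shifted 0 elements -> [11, 27, -6, 40, -7, 26]
Insert -6: shifted 2 elements -> [-6, 11, 27, 40, -7, 26]
Insert 40: shifted 0 elements -> [-6, 11, 27, 40, -7, 26]
Insert -7: shifted 4 elements -> [-7, -6, 11, 27, 40, 26]
Insert 26: shifted 2 elements -> [-7, -6, 11, 26, 27, 40]


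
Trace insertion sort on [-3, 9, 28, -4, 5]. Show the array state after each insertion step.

First element -3 is already 'sorted'
Insert 9: shifted 0 elements -> [-3, 9, 28, -4, 5]
Insert 28: shifted 0 elements -> [-3, 9, 28, -4, 5]
Insert -4: shifted 3 elements -> [-4, -3, 9, 28, 5]
Insert 5: shifted 2 elements -> [-4, -3, 5, 9, 28]


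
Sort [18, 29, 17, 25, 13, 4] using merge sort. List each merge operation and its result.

Divide and conquer:
  Merge [29] + [17] -> [17, 29]
  Merge [18] + [17, 29] -> [17, 18, 29]
  Merge [13] + [4] -> [4, 13]
  Merge [25] + [4, 13] -> [4, 13, 25]
  Merge [17, 18, 29] + [4, 13, 25] -> [4, 13, 17, 18, 25, 29]


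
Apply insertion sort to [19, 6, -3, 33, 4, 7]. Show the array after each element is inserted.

First element 19 is already 'sorted'
Insert 6: shifted 1 elements -> [6, 19, -3, 33, 4, 7]
Insert -3: shifted 2 elements -> [-3, 6, 19, 33, 4, 7]
Insert 33: shifted 0 elements -> [-3, 6, 19, 33, 4, 7]
Insert 4: shifted 3 elements -> [-3, 4, 6, 19, 33, 7]
Insert 7: shifted 2 elements -> [-3, 4, 6, 7, 19, 33]


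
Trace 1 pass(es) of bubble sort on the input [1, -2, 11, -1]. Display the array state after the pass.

After pass 1: [-2, 1, -1, 11] (2 swaps)
Total swaps: 2


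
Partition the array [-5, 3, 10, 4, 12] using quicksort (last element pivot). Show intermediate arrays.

Partition 1: pivot=12 at index 4 -> [-5, 3, 10, 4, 12]
Partition 2: pivot=4 at index 2 -> [-5, 3, 4, 10, 12]
Partition 3: pivot=3 at index 1 -> [-5, 3, 4, 10, 12]


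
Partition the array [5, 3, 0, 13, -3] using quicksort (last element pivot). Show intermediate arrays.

Partition 1: pivot=-3 at index 0 -> [-3, 3, 0, 13, 5]
Partition 2: pivot=5 at index 3 -> [-3, 3, 0, 5, 13]
Partition 3: pivot=0 at index 1 -> [-3, 0, 3, 5, 13]


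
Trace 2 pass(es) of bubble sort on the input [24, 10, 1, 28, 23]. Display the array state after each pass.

After pass 1: [10, 1, 24, 23, 28] (3 swaps)
After pass 2: [1, 10, 23, 24, 28] (2 swaps)
Total swaps: 5


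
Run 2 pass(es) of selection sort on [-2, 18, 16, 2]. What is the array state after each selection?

Pass 1: Select minimum -2 at index 0, swap -> [-2, 18, 16, 2]
Pass 2: Select minimum 2 at index 3, swap -> [-2, 2, 16, 18]


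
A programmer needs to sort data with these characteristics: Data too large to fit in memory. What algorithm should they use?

Best choice: External merge sort
Reason: Minimizes disk I/O by sequential reads/writes


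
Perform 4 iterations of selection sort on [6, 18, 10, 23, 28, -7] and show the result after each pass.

Pass 1: Select minimum -7 at index 5, swap -> [-7, 18, 10, 23, 28, 6]
Pass 2: Select minimum 6 at index 5, swap -> [-7, 6, 10, 23, 28, 18]
Pass 3: Select minimum 10 at index 2, swap -> [-7, 6, 10, 23, 28, 18]
Pass 4: Select minimum 18 at index 5, swap -> [-7, 6, 10, 18, 28, 23]


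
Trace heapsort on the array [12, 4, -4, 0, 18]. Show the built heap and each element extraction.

Build heap: [18, 12, -4, 0, 4]
Extract 18: [12, 4, -4, 0, 18]
Extract 12: [4, 0, -4, 12, 18]
Extract 4: [0, -4, 4, 12, 18]
Extract 0: [-4, 0, 4, 12, 18]


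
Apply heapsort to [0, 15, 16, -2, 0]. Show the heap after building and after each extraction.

Build heap: [16, 15, 0, -2, 0]
Extract 16: [15, 0, 0, -2, 16]
Extract 15: [0, -2, 0, 15, 16]
Extract 0: [0, -2, 0, 15, 16]
Extract 0: [-2, 0, 0, 15, 16]


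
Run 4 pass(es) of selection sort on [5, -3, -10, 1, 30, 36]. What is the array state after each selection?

Pass 1: Select minimum -10 at index 2, swap -> [-10, -3, 5, 1, 30, 36]
Pass 2: Select minimum -3 at index 1, swap -> [-10, -3, 5, 1, 30, 36]
Pass 3: Select minimum 1 at index 3, swap -> [-10, -3, 1, 5, 30, 36]
Pass 4: Select minimum 5 at index 3, swap -> [-10, -3, 1, 5, 30, 36]


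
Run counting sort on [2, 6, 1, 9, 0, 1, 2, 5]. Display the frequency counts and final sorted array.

Count array: [1, 2, 2, 0, 0, 1, 1, 0, 0, 1]
(count[i] = number of elements equal to i)
Cumulative count: [1, 3, 5, 5, 5, 6, 7, 7, 7, 8]
Sorted: [0, 1, 1, 2, 2, 5, 6, 9]


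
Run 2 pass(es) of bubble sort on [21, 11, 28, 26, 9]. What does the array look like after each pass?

After pass 1: [11, 21, 26, 9, 28] (3 swaps)
After pass 2: [11, 21, 9, 26, 28] (1 swaps)
Total swaps: 4


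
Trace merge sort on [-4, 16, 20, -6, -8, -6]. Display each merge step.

Divide and conquer:
  Merge [16] + [20] -> [16, 20]
  Merge [-4] + [16, 20] -> [-4, 16, 20]
  Merge [-8] + [-6] -> [-8, -6]
  Merge [-6] + [-8, -6] -> [-8, -6, -6]
  Merge [-4, 16, 20] + [-8, -6, -6] -> [-8, -6, -6, -4, 16, 20]


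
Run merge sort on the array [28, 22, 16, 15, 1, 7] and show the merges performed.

Divide and conquer:
  Merge [22] + [16] -> [16, 22]
  Merge [28] + [16, 22] -> [16, 22, 28]
  Merge [1] + [7] -> [1, 7]
  Merge [15] + [1, 7] -> [1, 7, 15]
  Merge [16, 22, 28] + [1, 7, 15] -> [1, 7, 15, 16, 22, 28]


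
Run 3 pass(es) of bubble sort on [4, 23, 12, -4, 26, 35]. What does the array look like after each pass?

After pass 1: [4, 12, -4, 23, 26, 35] (2 swaps)
After pass 2: [4, -4, 12, 23, 26, 35] (1 swaps)
After pass 3: [-4, 4, 12, 23, 26, 35] (1 swaps)
Total swaps: 4


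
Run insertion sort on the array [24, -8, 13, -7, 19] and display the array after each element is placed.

First element 24 is already 'sorted'
Insert -8: shifted 1 elements -> [-8, 24, 13, -7, 19]
Insert 13: shifted 1 elements -> [-8, 13, 24, -7, 19]
Insert -7: shifted 2 elements -> [-8, -7, 13, 24, 19]
Insert 19: shifted 1 elements -> [-8, -7, 13, 19, 24]


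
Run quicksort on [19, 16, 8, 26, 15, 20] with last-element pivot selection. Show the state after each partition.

Partition 1: pivot=20 at index 4 -> [19, 16, 8, 15, 20, 26]
Partition 2: pivot=15 at index 1 -> [8, 15, 19, 16, 20, 26]
Partition 3: pivot=16 at index 2 -> [8, 15, 16, 19, 20, 26]


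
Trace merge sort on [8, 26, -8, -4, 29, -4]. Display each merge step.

Divide and conquer:
  Merge [26] + [-8] -> [-8, 26]
  Merge [8] + [-8, 26] -> [-8, 8, 26]
  Merge [29] + [-4] -> [-4, 29]
  Merge [-4] + [-4, 29] -> [-4, -4, 29]
  Merge [-8, 8, 26] + [-4, -4, 29] -> [-8, -4, -4, 8, 26, 29]


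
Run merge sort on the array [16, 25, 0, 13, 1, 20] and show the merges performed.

Divide and conquer:
  Merge [25] + [0] -> [0, 25]
  Merge [16] + [0, 25] -> [0, 16, 25]
  Merge [1] + [20] -> [1, 20]
  Merge [13] + [1, 20] -> [1, 13, 20]
  Merge [0, 16, 25] + [1, 13, 20] -> [0, 1, 13, 16, 20, 25]


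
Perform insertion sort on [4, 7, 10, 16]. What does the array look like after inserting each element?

First element 4 is already 'sorted'
Insert 7: shifted 0 elements -> [4, 7, 10, 16]
Insert 10: shifted 0 elements -> [4, 7, 10, 16]
Insert 16: shifted 0 elements -> [4, 7, 10, 16]


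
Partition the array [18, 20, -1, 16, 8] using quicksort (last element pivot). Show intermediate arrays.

Partition 1: pivot=8 at index 1 -> [-1, 8, 18, 16, 20]
Partition 2: pivot=20 at index 4 -> [-1, 8, 18, 16, 20]
Partition 3: pivot=16 at index 2 -> [-1, 8, 16, 18, 20]


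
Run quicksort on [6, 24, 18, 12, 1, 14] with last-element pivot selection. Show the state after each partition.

Partition 1: pivot=14 at index 3 -> [6, 12, 1, 14, 18, 24]
Partition 2: pivot=1 at index 0 -> [1, 12, 6, 14, 18, 24]
Partition 3: pivot=6 at index 1 -> [1, 6, 12, 14, 18, 24]
Partition 4: pivot=24 at index 5 -> [1, 6, 12, 14, 18, 24]


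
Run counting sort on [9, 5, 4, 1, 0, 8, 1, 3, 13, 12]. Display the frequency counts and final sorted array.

Count array: [1, 2, 0, 1, 1, 1, 0, 0, 1, 1, 0, 0, 1, 1]
(count[i] = number of elements equal to i)
Cumulative count: [1, 3, 3, 4, 5, 6, 6, 6, 7, 8, 8, 8, 9, 10]
Sorted: [0, 1, 1, 3, 4, 5, 8, 9, 12, 13]


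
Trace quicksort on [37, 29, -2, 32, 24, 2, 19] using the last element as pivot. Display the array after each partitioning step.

Partition 1: pivot=19 at index 2 -> [-2, 2, 19, 32, 24, 29, 37]
Partition 2: pivot=2 at index 1 -> [-2, 2, 19, 32, 24, 29, 37]
Partition 3: pivot=37 at index 6 -> [-2, 2, 19, 32, 24, 29, 37]
Partition 4: pivot=29 at index 4 -> [-2, 2, 19, 24, 29, 32, 37]
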